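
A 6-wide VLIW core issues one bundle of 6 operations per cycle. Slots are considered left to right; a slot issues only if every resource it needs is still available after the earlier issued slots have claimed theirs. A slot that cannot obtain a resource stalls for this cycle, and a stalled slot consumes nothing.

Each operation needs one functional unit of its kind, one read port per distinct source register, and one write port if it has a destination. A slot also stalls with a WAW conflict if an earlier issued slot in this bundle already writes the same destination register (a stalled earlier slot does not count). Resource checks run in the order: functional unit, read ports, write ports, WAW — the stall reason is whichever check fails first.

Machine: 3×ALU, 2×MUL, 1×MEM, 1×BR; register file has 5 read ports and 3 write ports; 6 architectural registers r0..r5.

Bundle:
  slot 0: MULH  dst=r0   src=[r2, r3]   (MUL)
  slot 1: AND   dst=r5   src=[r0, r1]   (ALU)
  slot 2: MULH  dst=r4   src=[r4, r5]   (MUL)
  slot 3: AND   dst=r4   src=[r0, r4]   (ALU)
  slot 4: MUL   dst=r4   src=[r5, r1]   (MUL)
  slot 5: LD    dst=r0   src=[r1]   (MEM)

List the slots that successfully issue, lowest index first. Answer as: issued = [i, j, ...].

(0) want 1×MUL +2rd +1wr — yes → AL3|MU1|ME1|BR1|rd3|wr2
(1) want 1×ALU +2rd +1wr — yes → AL2|MU1|ME1|BR1|rd1|wr1
(2) want 1×MUL +2rd +1wr — RD_PORT → AL2|MU1|ME1|BR1|rd1|wr1
(3) want 1×ALU +2rd +1wr — RD_PORT → AL2|MU1|ME1|BR1|rd1|wr1
(4) want 1×MUL +2rd +1wr — RD_PORT → AL2|MU1|ME1|BR1|rd1|wr1
(5) want 1×MEM +1rd +1wr — WAW → AL2|MU1|ME1|BR1|rd1|wr1

issued = [0, 1]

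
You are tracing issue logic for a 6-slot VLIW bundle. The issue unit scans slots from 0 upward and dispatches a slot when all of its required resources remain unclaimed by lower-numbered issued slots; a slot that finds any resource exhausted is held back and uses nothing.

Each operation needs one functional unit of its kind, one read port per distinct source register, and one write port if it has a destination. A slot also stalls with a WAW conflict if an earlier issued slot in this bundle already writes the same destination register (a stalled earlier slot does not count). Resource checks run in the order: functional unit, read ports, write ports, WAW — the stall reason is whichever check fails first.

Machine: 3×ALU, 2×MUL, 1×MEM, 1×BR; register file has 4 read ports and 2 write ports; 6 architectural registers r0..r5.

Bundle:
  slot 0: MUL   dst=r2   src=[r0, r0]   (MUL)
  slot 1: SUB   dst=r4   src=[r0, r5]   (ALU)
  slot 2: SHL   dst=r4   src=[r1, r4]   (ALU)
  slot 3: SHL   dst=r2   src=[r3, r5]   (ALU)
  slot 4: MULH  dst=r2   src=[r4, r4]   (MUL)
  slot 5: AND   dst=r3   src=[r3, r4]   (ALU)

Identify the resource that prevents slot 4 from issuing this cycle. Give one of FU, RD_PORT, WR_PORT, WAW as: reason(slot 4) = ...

  0. MUL→r2 ⇒ go  {3A/1Mu/1Ld/1B | 3r 1w}
  1. ALU→r4 ⇒ go  {2A/1Mu/1Ld/1B | 1r 0w}
  2. ALU→r4 ⇒ no(RD_PORT)  {2A/1Mu/1Ld/1B | 1r 0w}
  3. ALU→r2 ⇒ no(RD_PORT)  {2A/1Mu/1Ld/1B | 1r 0w}
  4. MUL→r2 ⇒ no(WR_PORT)  {2A/1Mu/1Ld/1B | 1r 0w}
  5. ALU→r3 ⇒ no(RD_PORT)  {2A/1Mu/1Ld/1B | 1r 0w}

reason(slot 4) = WR_PORT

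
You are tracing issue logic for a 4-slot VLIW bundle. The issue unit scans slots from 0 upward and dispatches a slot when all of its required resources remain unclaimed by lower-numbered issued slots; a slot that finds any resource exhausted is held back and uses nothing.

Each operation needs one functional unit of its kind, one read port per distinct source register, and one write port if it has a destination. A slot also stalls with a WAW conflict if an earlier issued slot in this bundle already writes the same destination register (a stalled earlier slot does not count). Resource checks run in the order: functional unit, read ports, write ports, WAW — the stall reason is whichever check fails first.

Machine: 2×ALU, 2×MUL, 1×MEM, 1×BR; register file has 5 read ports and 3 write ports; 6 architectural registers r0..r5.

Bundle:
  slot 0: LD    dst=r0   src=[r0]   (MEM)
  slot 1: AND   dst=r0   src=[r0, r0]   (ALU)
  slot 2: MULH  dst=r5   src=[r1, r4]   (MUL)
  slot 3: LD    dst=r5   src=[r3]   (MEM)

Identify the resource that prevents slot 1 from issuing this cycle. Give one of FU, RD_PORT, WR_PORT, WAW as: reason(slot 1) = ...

reason(slot 1) = WAW

#0 MEM src=r0 dispatched  <A:2 Mu:2 Ld:0 B:1 rd:4 wr:2>
#1 ALU src=r0,r0 held:WAW  <A:2 Mu:2 Ld:0 B:1 rd:4 wr:2>
#2 MUL src=r1,r4 dispatched  <A:2 Mu:1 Ld:0 B:1 rd:2 wr:1>
#3 MEM src=r3 held:FU  <A:2 Mu:1 Ld:0 B:1 rd:2 wr:1>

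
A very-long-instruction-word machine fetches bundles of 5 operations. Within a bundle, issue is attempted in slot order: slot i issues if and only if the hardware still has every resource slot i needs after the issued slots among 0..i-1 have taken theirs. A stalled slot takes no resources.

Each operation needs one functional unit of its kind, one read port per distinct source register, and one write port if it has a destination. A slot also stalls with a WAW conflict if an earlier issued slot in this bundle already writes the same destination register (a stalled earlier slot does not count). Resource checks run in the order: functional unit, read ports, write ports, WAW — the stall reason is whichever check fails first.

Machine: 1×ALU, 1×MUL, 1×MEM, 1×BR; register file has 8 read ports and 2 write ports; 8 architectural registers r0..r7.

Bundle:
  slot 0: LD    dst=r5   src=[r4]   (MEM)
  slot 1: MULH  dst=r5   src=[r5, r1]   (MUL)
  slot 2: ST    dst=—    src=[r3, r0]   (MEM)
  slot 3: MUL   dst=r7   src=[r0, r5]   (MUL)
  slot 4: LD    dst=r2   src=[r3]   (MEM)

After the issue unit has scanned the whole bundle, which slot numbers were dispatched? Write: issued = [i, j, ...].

issued = [0, 3]

  0. MEM→r5 ⇒ go  {1A/1Mu/0Ld/1B | 7r 1w}
  1. MUL→r5 ⇒ no(WAW)  {1A/1Mu/0Ld/1B | 7r 1w}
  2. MEM ⇒ no(FU)  {1A/1Mu/0Ld/1B | 7r 1w}
  3. MUL→r7 ⇒ go  {1A/0Mu/0Ld/1B | 5r 0w}
  4. MEM→r2 ⇒ no(FU)  {1A/0Mu/0Ld/1B | 5r 0w}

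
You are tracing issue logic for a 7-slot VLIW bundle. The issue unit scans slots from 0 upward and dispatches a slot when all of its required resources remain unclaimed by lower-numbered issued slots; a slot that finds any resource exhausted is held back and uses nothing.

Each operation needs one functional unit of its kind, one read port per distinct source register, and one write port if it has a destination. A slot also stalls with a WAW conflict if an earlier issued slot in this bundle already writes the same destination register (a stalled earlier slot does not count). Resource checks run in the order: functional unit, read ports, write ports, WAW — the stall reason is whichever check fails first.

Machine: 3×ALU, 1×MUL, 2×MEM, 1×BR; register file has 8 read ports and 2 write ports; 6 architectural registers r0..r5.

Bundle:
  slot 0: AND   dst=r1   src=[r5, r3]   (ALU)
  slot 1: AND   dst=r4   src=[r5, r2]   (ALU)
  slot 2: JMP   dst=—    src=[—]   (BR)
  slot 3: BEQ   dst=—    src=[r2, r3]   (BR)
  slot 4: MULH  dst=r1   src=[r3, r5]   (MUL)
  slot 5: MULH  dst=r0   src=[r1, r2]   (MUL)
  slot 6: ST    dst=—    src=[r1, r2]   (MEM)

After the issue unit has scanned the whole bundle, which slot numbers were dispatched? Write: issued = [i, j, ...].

#0 ALU src=r5,r3 dispatched  <A:2 Mu:1 Ld:2 B:1 rd:6 wr:1>
#1 ALU src=r5,r2 dispatched  <A:1 Mu:1 Ld:2 B:1 rd:4 wr:0>
#2 BR src=- dispatched  <A:1 Mu:1 Ld:2 B:0 rd:4 wr:0>
#3 BR src=r2,r3 held:FU  <A:1 Mu:1 Ld:2 B:0 rd:4 wr:0>
#4 MUL src=r3,r5 held:WR_PORT  <A:1 Mu:1 Ld:2 B:0 rd:4 wr:0>
#5 MUL src=r1,r2 held:WR_PORT  <A:1 Mu:1 Ld:2 B:0 rd:4 wr:0>
#6 MEM src=r1,r2 dispatched  <A:1 Mu:1 Ld:1 B:0 rd:2 wr:0>

issued = [0, 1, 2, 6]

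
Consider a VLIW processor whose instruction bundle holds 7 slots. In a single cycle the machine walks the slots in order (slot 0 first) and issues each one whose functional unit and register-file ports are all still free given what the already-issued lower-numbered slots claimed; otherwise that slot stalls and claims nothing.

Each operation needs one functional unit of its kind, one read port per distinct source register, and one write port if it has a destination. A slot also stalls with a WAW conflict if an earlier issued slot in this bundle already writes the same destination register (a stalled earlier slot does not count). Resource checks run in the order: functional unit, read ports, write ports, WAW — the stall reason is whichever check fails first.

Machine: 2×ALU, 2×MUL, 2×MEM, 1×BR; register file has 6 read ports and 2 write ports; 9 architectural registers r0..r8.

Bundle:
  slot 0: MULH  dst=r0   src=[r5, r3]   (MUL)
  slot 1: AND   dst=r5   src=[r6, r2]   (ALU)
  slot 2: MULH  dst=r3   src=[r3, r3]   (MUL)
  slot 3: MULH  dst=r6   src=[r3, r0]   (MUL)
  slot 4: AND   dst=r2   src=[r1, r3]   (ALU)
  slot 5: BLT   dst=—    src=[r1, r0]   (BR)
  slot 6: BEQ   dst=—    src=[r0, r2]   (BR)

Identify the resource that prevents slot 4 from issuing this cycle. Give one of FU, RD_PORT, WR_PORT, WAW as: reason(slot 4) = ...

reason(slot 4) = WR_PORT

[0] MUL needs rd=2 wr=1: ok; after: ALU=2 MUL=1 MEM=2 BR=1, R=4, W=1
[1] ALU needs rd=2 wr=1: ok; after: ALU=1 MUL=1 MEM=2 BR=1, R=2, W=0
[2] MUL needs rd=1 wr=1: WR_PORT; after: ALU=1 MUL=1 MEM=2 BR=1, R=2, W=0
[3] MUL needs rd=2 wr=1: WR_PORT; after: ALU=1 MUL=1 MEM=2 BR=1, R=2, W=0
[4] ALU needs rd=2 wr=1: WR_PORT; after: ALU=1 MUL=1 MEM=2 BR=1, R=2, W=0
[5] BR needs rd=2 wr=0: ok; after: ALU=1 MUL=1 MEM=2 BR=0, R=0, W=0
[6] BR needs rd=2 wr=0: FU; after: ALU=1 MUL=1 MEM=2 BR=0, R=0, W=0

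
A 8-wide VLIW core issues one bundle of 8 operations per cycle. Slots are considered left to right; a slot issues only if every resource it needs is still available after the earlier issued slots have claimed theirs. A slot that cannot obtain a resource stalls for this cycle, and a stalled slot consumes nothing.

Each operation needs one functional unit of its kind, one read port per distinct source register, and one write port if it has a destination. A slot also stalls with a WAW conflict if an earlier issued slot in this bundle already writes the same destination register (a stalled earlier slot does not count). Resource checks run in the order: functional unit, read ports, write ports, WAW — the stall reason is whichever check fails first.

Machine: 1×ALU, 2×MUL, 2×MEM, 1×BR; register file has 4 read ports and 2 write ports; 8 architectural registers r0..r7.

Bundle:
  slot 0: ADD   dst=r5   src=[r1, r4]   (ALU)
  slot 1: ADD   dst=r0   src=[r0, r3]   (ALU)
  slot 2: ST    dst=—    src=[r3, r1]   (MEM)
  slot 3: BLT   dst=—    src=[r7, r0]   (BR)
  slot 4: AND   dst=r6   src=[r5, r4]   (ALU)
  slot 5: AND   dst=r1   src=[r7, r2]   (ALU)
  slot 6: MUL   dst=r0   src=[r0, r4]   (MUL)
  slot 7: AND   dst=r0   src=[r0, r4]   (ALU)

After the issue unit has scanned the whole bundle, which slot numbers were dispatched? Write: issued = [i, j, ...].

issued = [0, 2]

  0. ALU→r5 ⇒ go  {0A/2Mu/2Ld/1B | 2r 1w}
  1. ALU→r0 ⇒ no(FU)  {0A/2Mu/2Ld/1B | 2r 1w}
  2. MEM ⇒ go  {0A/2Mu/1Ld/1B | 0r 1w}
  3. BR ⇒ no(RD_PORT)  {0A/2Mu/1Ld/1B | 0r 1w}
  4. ALU→r6 ⇒ no(FU)  {0A/2Mu/1Ld/1B | 0r 1w}
  5. ALU→r1 ⇒ no(FU)  {0A/2Mu/1Ld/1B | 0r 1w}
  6. MUL→r0 ⇒ no(RD_PORT)  {0A/2Mu/1Ld/1B | 0r 1w}
  7. ALU→r0 ⇒ no(FU)  {0A/2Mu/1Ld/1B | 0r 1w}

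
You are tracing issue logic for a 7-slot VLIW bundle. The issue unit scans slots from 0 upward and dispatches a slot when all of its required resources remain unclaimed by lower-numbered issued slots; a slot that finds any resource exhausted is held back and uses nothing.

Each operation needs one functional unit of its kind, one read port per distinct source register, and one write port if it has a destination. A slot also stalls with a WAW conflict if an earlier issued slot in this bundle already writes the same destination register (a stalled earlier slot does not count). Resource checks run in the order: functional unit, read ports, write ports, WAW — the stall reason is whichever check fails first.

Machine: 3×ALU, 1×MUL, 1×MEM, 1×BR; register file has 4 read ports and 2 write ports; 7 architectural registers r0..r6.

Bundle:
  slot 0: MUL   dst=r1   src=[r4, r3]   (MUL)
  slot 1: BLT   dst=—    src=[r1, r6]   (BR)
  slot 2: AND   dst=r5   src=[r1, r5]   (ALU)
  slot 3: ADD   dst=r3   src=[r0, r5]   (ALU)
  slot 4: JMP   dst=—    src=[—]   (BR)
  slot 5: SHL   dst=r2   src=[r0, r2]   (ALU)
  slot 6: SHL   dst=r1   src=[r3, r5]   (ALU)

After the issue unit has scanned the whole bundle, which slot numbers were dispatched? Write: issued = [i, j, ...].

issued = [0, 1]

slot 0 (MUL): ISSUE — free A3,Mu0,Ld1,B1 rp2 wp1
slot 1 (BR): ISSUE — free A3,Mu0,Ld1,B0 rp0 wp1
slot 2 (ALU): stall RD_PORT — free A3,Mu0,Ld1,B0 rp0 wp1
slot 3 (ALU): stall RD_PORT — free A3,Mu0,Ld1,B0 rp0 wp1
slot 4 (BR): stall FU — free A3,Mu0,Ld1,B0 rp0 wp1
slot 5 (ALU): stall RD_PORT — free A3,Mu0,Ld1,B0 rp0 wp1
slot 6 (ALU): stall RD_PORT — free A3,Mu0,Ld1,B0 rp0 wp1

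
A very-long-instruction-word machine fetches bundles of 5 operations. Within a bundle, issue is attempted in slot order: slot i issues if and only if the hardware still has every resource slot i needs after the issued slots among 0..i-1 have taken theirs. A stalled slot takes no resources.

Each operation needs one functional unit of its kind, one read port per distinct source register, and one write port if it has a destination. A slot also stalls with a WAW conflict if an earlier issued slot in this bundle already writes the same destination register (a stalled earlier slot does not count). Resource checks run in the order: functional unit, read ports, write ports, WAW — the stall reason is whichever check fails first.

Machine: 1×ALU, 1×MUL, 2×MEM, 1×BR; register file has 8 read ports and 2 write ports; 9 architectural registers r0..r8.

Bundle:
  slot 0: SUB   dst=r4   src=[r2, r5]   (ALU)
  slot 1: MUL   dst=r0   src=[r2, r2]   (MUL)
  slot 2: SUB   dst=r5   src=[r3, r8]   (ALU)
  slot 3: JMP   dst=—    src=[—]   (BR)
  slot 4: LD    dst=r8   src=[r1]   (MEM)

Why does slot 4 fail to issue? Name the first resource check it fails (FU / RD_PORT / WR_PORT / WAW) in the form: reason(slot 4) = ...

reason(slot 4) = WR_PORT

[0] ALU needs rd=2 wr=1: ok; after: ALU=0 MUL=1 MEM=2 BR=1, R=6, W=1
[1] MUL needs rd=1 wr=1: ok; after: ALU=0 MUL=0 MEM=2 BR=1, R=5, W=0
[2] ALU needs rd=2 wr=1: FU; after: ALU=0 MUL=0 MEM=2 BR=1, R=5, W=0
[3] BR needs rd=0 wr=0: ok; after: ALU=0 MUL=0 MEM=2 BR=0, R=5, W=0
[4] MEM needs rd=1 wr=1: WR_PORT; after: ALU=0 MUL=0 MEM=2 BR=0, R=5, W=0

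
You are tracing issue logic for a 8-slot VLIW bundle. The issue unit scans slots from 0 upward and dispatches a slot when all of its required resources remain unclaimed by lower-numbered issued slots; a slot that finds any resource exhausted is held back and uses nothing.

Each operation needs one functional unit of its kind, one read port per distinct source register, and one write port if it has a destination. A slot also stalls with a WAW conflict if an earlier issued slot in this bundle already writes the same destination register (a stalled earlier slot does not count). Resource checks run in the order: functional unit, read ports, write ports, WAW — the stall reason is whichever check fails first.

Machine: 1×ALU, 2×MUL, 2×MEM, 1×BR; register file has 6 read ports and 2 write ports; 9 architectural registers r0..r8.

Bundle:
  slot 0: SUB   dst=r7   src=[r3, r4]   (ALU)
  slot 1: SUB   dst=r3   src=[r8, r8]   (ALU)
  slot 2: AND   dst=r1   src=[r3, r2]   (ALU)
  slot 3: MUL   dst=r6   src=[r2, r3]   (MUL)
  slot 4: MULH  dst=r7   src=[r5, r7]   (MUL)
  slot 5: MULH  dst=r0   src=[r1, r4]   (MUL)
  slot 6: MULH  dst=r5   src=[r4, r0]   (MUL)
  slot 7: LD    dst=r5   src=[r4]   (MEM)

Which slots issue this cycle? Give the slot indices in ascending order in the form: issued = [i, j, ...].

  0. ALU→r7 ⇒ go  {0A/2Mu/2Ld/1B | 4r 1w}
  1. ALU→r3 ⇒ no(FU)  {0A/2Mu/2Ld/1B | 4r 1w}
  2. ALU→r1 ⇒ no(FU)  {0A/2Mu/2Ld/1B | 4r 1w}
  3. MUL→r6 ⇒ go  {0A/1Mu/2Ld/1B | 2r 0w}
  4. MUL→r7 ⇒ no(WR_PORT)  {0A/1Mu/2Ld/1B | 2r 0w}
  5. MUL→r0 ⇒ no(WR_PORT)  {0A/1Mu/2Ld/1B | 2r 0w}
  6. MUL→r5 ⇒ no(WR_PORT)  {0A/1Mu/2Ld/1B | 2r 0w}
  7. MEM→r5 ⇒ no(WR_PORT)  {0A/1Mu/2Ld/1B | 2r 0w}

issued = [0, 3]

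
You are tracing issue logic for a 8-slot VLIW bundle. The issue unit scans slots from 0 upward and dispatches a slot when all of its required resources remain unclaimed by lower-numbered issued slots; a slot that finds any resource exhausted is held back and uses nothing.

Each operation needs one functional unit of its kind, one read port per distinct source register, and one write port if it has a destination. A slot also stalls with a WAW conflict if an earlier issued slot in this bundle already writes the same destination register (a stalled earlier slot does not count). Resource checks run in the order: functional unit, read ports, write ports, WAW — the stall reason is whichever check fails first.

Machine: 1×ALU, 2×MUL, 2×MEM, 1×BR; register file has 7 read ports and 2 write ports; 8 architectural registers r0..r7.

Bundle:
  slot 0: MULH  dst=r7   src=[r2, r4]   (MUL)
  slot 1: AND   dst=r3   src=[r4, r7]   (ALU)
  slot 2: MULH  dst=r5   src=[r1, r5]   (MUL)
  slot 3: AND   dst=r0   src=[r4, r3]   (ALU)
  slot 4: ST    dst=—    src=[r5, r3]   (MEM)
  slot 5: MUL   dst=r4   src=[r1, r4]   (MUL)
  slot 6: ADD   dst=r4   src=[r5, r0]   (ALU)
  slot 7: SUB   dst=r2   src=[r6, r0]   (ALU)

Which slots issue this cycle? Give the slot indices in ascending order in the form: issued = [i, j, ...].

issued = [0, 1, 4]

#0 MUL src=r2,r4 dispatched  <A:1 Mu:1 Ld:2 B:1 rd:5 wr:1>
#1 ALU src=r4,r7 dispatched  <A:0 Mu:1 Ld:2 B:1 rd:3 wr:0>
#2 MUL src=r1,r5 held:WR_PORT  <A:0 Mu:1 Ld:2 B:1 rd:3 wr:0>
#3 ALU src=r4,r3 held:FU  <A:0 Mu:1 Ld:2 B:1 rd:3 wr:0>
#4 MEM src=r5,r3 dispatched  <A:0 Mu:1 Ld:1 B:1 rd:1 wr:0>
#5 MUL src=r1,r4 held:RD_PORT  <A:0 Mu:1 Ld:1 B:1 rd:1 wr:0>
#6 ALU src=r5,r0 held:FU  <A:0 Mu:1 Ld:1 B:1 rd:1 wr:0>
#7 ALU src=r6,r0 held:FU  <A:0 Mu:1 Ld:1 B:1 rd:1 wr:0>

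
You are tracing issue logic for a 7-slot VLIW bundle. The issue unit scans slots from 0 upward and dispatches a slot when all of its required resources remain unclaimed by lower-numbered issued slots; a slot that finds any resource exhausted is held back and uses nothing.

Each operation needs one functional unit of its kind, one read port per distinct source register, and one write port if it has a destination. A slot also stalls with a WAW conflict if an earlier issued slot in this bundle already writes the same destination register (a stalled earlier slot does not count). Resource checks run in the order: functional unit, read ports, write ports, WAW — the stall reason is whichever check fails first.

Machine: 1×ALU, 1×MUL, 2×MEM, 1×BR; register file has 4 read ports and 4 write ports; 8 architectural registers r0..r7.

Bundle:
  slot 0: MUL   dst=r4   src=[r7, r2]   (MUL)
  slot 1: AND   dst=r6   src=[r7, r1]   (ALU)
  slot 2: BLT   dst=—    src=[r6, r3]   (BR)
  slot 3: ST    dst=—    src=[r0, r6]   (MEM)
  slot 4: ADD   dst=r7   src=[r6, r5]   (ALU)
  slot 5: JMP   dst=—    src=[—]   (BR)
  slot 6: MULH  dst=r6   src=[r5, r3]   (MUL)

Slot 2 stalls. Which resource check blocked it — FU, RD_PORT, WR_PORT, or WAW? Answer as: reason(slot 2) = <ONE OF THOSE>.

slot 0 (MUL): ISSUE — free A1,Mu0,Ld2,B1 rp2 wp3
slot 1 (ALU): ISSUE — free A0,Mu0,Ld2,B1 rp0 wp2
slot 2 (BR): stall RD_PORT — free A0,Mu0,Ld2,B1 rp0 wp2
slot 3 (MEM): stall RD_PORT — free A0,Mu0,Ld2,B1 rp0 wp2
slot 4 (ALU): stall FU — free A0,Mu0,Ld2,B1 rp0 wp2
slot 5 (BR): ISSUE — free A0,Mu0,Ld2,B0 rp0 wp2
slot 6 (MUL): stall FU — free A0,Mu0,Ld2,B0 rp0 wp2

reason(slot 2) = RD_PORT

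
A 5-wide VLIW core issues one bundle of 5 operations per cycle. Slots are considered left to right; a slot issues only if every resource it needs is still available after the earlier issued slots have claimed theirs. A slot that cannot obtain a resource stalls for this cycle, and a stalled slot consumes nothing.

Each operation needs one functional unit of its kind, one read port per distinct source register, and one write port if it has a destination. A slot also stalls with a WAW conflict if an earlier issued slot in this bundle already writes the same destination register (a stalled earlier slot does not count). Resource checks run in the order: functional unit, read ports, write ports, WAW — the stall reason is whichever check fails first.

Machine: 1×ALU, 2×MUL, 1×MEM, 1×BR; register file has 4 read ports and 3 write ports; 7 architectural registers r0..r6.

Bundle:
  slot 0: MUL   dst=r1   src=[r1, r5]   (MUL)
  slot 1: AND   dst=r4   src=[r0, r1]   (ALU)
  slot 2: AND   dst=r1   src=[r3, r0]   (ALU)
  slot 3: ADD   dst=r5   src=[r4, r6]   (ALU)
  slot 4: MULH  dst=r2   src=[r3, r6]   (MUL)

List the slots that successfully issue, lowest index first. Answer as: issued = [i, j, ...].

issued = [0, 1]

#0 MUL src=r1,r5 dispatched  <A:1 Mu:1 Ld:1 B:1 rd:2 wr:2>
#1 ALU src=r0,r1 dispatched  <A:0 Mu:1 Ld:1 B:1 rd:0 wr:1>
#2 ALU src=r3,r0 held:FU  <A:0 Mu:1 Ld:1 B:1 rd:0 wr:1>
#3 ALU src=r4,r6 held:FU  <A:0 Mu:1 Ld:1 B:1 rd:0 wr:1>
#4 MUL src=r3,r6 held:RD_PORT  <A:0 Mu:1 Ld:1 B:1 rd:0 wr:1>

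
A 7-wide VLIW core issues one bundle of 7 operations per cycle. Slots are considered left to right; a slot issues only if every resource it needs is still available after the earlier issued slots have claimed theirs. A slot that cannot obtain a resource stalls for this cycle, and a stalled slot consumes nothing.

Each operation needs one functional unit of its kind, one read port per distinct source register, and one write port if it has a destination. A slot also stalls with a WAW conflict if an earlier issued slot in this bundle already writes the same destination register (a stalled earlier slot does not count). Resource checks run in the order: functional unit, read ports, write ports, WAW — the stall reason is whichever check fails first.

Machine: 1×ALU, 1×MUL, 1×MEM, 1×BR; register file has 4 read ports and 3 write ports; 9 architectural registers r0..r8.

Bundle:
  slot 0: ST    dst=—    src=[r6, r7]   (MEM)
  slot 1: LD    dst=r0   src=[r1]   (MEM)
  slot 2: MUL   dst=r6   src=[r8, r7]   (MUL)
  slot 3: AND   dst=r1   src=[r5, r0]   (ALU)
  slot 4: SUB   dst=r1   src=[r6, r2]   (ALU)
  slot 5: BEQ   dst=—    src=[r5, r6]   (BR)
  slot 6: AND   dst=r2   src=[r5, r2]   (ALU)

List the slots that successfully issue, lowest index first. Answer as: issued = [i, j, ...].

issued = [0, 2]

[0] MEM needs rd=2 wr=0: ok; after: ALU=1 MUL=1 MEM=0 BR=1, R=2, W=3
[1] MEM needs rd=1 wr=1: FU; after: ALU=1 MUL=1 MEM=0 BR=1, R=2, W=3
[2] MUL needs rd=2 wr=1: ok; after: ALU=1 MUL=0 MEM=0 BR=1, R=0, W=2
[3] ALU needs rd=2 wr=1: RD_PORT; after: ALU=1 MUL=0 MEM=0 BR=1, R=0, W=2
[4] ALU needs rd=2 wr=1: RD_PORT; after: ALU=1 MUL=0 MEM=0 BR=1, R=0, W=2
[5] BR needs rd=2 wr=0: RD_PORT; after: ALU=1 MUL=0 MEM=0 BR=1, R=0, W=2
[6] ALU needs rd=2 wr=1: RD_PORT; after: ALU=1 MUL=0 MEM=0 BR=1, R=0, W=2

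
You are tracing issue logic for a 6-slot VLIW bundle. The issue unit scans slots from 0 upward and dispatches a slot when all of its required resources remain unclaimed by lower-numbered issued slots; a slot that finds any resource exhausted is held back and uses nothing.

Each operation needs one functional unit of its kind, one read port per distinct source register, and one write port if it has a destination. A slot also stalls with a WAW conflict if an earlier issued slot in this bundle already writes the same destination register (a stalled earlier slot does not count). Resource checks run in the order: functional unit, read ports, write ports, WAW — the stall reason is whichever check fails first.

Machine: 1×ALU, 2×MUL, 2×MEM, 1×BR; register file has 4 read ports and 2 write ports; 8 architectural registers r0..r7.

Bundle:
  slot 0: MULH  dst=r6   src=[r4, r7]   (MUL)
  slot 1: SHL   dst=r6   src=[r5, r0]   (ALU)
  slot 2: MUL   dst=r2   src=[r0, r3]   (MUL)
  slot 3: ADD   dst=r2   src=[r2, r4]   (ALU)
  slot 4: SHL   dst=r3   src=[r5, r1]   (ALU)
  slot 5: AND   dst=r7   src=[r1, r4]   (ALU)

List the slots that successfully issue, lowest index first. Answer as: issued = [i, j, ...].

issued = [0, 2]

[0] MUL needs rd=2 wr=1: ok; after: ALU=1 MUL=1 MEM=2 BR=1, R=2, W=1
[1] ALU needs rd=2 wr=1: WAW; after: ALU=1 MUL=1 MEM=2 BR=1, R=2, W=1
[2] MUL needs rd=2 wr=1: ok; after: ALU=1 MUL=0 MEM=2 BR=1, R=0, W=0
[3] ALU needs rd=2 wr=1: RD_PORT; after: ALU=1 MUL=0 MEM=2 BR=1, R=0, W=0
[4] ALU needs rd=2 wr=1: RD_PORT; after: ALU=1 MUL=0 MEM=2 BR=1, R=0, W=0
[5] ALU needs rd=2 wr=1: RD_PORT; after: ALU=1 MUL=0 MEM=2 BR=1, R=0, W=0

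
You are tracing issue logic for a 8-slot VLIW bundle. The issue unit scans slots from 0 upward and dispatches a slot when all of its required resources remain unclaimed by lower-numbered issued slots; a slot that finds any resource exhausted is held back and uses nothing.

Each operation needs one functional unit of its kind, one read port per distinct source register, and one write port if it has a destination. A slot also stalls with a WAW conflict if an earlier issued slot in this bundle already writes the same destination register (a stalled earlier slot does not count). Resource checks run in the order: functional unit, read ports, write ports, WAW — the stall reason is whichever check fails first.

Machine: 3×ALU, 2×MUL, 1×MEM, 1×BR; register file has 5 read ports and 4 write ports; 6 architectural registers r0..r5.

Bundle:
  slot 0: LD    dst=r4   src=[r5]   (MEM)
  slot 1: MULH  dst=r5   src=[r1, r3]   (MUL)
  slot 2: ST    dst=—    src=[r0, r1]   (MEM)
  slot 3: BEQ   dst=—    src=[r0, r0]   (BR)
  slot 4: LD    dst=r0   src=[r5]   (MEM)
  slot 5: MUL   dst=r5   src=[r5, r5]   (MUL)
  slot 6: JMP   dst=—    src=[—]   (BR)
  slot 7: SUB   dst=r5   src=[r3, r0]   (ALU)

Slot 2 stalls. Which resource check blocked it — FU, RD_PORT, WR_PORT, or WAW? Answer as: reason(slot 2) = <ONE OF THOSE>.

reason(slot 2) = FU

(0) want 1×MEM +1rd +1wr — yes → AL3|MU2|ME0|BR1|rd4|wr3
(1) want 1×MUL +2rd +1wr — yes → AL3|MU1|ME0|BR1|rd2|wr2
(2) want 1×MEM +2rd +0wr — FU → AL3|MU1|ME0|BR1|rd2|wr2
(3) want 1×BR +1rd +0wr — yes → AL3|MU1|ME0|BR0|rd1|wr2
(4) want 1×MEM +1rd +1wr — FU → AL3|MU1|ME0|BR0|rd1|wr2
(5) want 1×MUL +1rd +1wr — WAW → AL3|MU1|ME0|BR0|rd1|wr2
(6) want 1×BR +0rd +0wr — FU → AL3|MU1|ME0|BR0|rd1|wr2
(7) want 1×ALU +2rd +1wr — RD_PORT → AL3|MU1|ME0|BR0|rd1|wr2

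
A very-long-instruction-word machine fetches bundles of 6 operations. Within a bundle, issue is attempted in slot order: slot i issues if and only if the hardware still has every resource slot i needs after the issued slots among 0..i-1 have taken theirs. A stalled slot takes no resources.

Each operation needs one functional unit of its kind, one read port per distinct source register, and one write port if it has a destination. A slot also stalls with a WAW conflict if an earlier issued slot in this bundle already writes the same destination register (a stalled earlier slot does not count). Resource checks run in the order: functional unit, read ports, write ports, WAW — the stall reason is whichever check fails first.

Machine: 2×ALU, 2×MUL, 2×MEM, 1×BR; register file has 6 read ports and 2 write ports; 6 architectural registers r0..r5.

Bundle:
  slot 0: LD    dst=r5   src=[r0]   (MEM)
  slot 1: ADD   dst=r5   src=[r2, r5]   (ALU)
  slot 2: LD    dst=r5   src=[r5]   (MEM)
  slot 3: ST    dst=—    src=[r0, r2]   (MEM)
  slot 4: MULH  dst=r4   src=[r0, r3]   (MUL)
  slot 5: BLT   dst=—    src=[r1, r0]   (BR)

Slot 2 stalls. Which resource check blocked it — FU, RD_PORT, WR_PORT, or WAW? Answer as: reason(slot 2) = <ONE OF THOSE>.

reason(slot 2) = WAW

slot 0 (MEM): ISSUE — free A2,Mu2,Ld1,B1 rp5 wp1
slot 1 (ALU): stall WAW — free A2,Mu2,Ld1,B1 rp5 wp1
slot 2 (MEM): stall WAW — free A2,Mu2,Ld1,B1 rp5 wp1
slot 3 (MEM): ISSUE — free A2,Mu2,Ld0,B1 rp3 wp1
slot 4 (MUL): ISSUE — free A2,Mu1,Ld0,B1 rp1 wp0
slot 5 (BR): stall RD_PORT — free A2,Mu1,Ld0,B1 rp1 wp0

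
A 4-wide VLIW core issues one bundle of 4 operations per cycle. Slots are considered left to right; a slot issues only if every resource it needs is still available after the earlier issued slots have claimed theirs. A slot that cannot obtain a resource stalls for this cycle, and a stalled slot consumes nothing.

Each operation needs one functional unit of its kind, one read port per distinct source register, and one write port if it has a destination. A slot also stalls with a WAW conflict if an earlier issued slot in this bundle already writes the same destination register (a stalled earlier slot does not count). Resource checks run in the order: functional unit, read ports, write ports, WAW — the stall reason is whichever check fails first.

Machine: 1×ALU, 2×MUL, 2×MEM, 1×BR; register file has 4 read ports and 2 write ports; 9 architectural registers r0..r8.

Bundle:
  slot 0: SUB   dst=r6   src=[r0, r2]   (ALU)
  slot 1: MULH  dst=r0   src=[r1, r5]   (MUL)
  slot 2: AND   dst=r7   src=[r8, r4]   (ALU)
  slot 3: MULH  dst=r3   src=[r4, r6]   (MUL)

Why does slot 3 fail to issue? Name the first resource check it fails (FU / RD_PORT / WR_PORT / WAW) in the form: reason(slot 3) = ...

reason(slot 3) = RD_PORT

#0 ALU src=r0,r2 dispatched  <A:0 Mu:2 Ld:2 B:1 rd:2 wr:1>
#1 MUL src=r1,r5 dispatched  <A:0 Mu:1 Ld:2 B:1 rd:0 wr:0>
#2 ALU src=r8,r4 held:FU  <A:0 Mu:1 Ld:2 B:1 rd:0 wr:0>
#3 MUL src=r4,r6 held:RD_PORT  <A:0 Mu:1 Ld:2 B:1 rd:0 wr:0>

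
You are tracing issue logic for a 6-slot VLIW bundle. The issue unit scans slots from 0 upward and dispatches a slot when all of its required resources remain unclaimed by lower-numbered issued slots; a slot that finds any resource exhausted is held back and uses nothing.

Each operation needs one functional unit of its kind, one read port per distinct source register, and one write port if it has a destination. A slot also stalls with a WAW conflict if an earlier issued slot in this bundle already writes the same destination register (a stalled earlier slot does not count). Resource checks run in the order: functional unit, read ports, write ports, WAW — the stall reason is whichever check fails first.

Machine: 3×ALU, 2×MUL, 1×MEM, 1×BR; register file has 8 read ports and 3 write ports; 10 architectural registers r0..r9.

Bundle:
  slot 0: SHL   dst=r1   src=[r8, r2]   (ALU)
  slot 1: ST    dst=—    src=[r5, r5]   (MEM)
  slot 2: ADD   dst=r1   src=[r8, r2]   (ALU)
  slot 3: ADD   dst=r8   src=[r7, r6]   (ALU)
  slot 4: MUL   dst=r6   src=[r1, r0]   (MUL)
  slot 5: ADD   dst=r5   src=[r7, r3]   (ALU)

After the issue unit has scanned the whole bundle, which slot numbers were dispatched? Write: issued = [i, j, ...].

issued = [0, 1, 3, 4]

#0 ALU src=r8,r2 dispatched  <A:2 Mu:2 Ld:1 B:1 rd:6 wr:2>
#1 MEM src=r5,r5 dispatched  <A:2 Mu:2 Ld:0 B:1 rd:5 wr:2>
#2 ALU src=r8,r2 held:WAW  <A:2 Mu:2 Ld:0 B:1 rd:5 wr:2>
#3 ALU src=r7,r6 dispatched  <A:1 Mu:2 Ld:0 B:1 rd:3 wr:1>
#4 MUL src=r1,r0 dispatched  <A:1 Mu:1 Ld:0 B:1 rd:1 wr:0>
#5 ALU src=r7,r3 held:RD_PORT  <A:1 Mu:1 Ld:0 B:1 rd:1 wr:0>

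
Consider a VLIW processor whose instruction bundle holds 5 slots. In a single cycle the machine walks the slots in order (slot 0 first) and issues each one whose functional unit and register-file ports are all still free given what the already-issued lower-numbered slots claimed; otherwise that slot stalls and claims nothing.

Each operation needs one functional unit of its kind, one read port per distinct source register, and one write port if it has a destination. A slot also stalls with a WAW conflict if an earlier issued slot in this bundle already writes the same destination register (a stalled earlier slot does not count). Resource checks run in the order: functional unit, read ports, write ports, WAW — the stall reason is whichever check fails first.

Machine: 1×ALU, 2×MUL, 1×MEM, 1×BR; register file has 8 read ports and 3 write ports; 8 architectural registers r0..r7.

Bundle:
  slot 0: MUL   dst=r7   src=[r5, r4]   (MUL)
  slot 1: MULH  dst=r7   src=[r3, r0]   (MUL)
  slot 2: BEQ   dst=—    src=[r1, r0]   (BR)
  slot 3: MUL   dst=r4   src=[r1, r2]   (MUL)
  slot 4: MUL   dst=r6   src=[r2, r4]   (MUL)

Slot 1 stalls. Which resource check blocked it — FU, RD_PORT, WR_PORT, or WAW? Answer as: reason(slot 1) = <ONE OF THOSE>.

(0) want 1×MUL +2rd +1wr — yes → AL1|MU1|ME1|BR1|rd6|wr2
(1) want 1×MUL +2rd +1wr — WAW → AL1|MU1|ME1|BR1|rd6|wr2
(2) want 1×BR +2rd +0wr — yes → AL1|MU1|ME1|BR0|rd4|wr2
(3) want 1×MUL +2rd +1wr — yes → AL1|MU0|ME1|BR0|rd2|wr1
(4) want 1×MUL +2rd +1wr — FU → AL1|MU0|ME1|BR0|rd2|wr1

reason(slot 1) = WAW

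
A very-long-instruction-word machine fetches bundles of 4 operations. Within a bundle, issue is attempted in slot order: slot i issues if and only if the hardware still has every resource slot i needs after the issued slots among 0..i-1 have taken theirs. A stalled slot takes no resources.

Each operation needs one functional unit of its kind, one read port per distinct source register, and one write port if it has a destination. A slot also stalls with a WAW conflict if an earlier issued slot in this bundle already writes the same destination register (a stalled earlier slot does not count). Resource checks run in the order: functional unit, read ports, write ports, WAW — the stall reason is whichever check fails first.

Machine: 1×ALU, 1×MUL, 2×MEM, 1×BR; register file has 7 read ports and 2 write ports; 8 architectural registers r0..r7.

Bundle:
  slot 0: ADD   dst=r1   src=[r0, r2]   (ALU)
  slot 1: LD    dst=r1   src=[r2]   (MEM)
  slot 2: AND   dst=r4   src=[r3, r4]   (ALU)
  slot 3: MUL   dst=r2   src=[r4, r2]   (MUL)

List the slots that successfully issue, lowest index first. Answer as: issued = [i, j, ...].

issued = [0, 3]

(0) want 1×ALU +2rd +1wr — yes → AL0|MU1|ME2|BR1|rd5|wr1
(1) want 1×MEM +1rd +1wr — WAW → AL0|MU1|ME2|BR1|rd5|wr1
(2) want 1×ALU +2rd +1wr — FU → AL0|MU1|ME2|BR1|rd5|wr1
(3) want 1×MUL +2rd +1wr — yes → AL0|MU0|ME2|BR1|rd3|wr0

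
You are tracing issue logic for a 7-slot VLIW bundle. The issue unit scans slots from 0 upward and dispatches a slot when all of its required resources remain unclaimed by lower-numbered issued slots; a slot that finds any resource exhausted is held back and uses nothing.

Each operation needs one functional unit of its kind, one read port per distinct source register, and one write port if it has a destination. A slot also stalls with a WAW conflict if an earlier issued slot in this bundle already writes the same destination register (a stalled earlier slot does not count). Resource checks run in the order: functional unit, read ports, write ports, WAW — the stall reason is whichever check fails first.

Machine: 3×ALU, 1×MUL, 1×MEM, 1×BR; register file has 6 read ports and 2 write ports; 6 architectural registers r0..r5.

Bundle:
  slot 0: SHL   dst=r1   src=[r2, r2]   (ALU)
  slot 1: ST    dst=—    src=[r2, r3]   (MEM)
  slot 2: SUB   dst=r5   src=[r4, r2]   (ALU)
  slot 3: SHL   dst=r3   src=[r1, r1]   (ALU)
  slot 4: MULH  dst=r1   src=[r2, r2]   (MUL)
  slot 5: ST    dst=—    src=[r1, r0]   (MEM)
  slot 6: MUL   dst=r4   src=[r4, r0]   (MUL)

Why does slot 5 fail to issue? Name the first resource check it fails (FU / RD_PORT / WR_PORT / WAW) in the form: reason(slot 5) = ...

  0. ALU→r1 ⇒ go  {2A/1Mu/1Ld/1B | 5r 1w}
  1. MEM ⇒ go  {2A/1Mu/0Ld/1B | 3r 1w}
  2. ALU→r5 ⇒ go  {1A/1Mu/0Ld/1B | 1r 0w}
  3. ALU→r3 ⇒ no(WR_PORT)  {1A/1Mu/0Ld/1B | 1r 0w}
  4. MUL→r1 ⇒ no(WR_PORT)  {1A/1Mu/0Ld/1B | 1r 0w}
  5. MEM ⇒ no(FU)  {1A/1Mu/0Ld/1B | 1r 0w}
  6. MUL→r4 ⇒ no(RD_PORT)  {1A/1Mu/0Ld/1B | 1r 0w}

reason(slot 5) = FU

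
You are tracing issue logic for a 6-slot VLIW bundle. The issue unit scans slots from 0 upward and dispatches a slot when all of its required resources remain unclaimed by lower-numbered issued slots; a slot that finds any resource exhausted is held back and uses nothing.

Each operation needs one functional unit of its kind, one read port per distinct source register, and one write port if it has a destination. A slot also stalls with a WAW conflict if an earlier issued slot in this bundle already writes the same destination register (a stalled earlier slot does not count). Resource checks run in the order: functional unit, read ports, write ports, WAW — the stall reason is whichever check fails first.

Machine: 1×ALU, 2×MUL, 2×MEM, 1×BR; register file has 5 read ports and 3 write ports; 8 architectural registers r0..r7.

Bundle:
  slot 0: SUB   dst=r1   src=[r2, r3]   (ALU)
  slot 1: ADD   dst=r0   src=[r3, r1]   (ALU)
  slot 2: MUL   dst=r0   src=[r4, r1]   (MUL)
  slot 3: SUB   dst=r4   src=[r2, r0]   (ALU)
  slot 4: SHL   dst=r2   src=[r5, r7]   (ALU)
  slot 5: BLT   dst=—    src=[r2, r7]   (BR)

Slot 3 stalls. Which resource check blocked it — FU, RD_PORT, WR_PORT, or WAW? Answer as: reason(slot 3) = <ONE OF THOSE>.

reason(slot 3) = FU

  0. ALU→r1 ⇒ go  {0A/2Mu/2Ld/1B | 3r 2w}
  1. ALU→r0 ⇒ no(FU)  {0A/2Mu/2Ld/1B | 3r 2w}
  2. MUL→r0 ⇒ go  {0A/1Mu/2Ld/1B | 1r 1w}
  3. ALU→r4 ⇒ no(FU)  {0A/1Mu/2Ld/1B | 1r 1w}
  4. ALU→r2 ⇒ no(FU)  {0A/1Mu/2Ld/1B | 1r 1w}
  5. BR ⇒ no(RD_PORT)  {0A/1Mu/2Ld/1B | 1r 1w}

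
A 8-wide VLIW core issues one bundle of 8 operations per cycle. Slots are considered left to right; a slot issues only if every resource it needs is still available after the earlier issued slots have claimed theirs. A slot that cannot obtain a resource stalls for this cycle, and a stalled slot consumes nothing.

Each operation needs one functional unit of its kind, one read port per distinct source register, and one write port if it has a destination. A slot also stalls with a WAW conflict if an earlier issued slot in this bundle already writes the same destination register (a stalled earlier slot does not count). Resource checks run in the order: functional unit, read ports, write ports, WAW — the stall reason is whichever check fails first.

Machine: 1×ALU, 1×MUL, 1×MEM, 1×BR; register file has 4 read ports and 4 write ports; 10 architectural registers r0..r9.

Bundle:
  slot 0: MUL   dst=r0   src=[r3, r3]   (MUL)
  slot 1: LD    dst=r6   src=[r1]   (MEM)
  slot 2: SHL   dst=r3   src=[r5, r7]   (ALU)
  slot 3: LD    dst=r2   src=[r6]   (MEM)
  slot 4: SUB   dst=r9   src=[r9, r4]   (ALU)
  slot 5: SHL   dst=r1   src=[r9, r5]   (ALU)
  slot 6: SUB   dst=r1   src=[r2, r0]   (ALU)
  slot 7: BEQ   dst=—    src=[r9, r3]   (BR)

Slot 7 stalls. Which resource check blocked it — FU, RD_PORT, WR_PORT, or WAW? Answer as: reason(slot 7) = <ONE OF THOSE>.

(0) want 1×MUL +1rd +1wr — yes → AL1|MU0|ME1|BR1|rd3|wr3
(1) want 1×MEM +1rd +1wr — yes → AL1|MU0|ME0|BR1|rd2|wr2
(2) want 1×ALU +2rd +1wr — yes → AL0|MU0|ME0|BR1|rd0|wr1
(3) want 1×MEM +1rd +1wr — FU → AL0|MU0|ME0|BR1|rd0|wr1
(4) want 1×ALU +2rd +1wr — FU → AL0|MU0|ME0|BR1|rd0|wr1
(5) want 1×ALU +2rd +1wr — FU → AL0|MU0|ME0|BR1|rd0|wr1
(6) want 1×ALU +2rd +1wr — FU → AL0|MU0|ME0|BR1|rd0|wr1
(7) want 1×BR +2rd +0wr — RD_PORT → AL0|MU0|ME0|BR1|rd0|wr1

reason(slot 7) = RD_PORT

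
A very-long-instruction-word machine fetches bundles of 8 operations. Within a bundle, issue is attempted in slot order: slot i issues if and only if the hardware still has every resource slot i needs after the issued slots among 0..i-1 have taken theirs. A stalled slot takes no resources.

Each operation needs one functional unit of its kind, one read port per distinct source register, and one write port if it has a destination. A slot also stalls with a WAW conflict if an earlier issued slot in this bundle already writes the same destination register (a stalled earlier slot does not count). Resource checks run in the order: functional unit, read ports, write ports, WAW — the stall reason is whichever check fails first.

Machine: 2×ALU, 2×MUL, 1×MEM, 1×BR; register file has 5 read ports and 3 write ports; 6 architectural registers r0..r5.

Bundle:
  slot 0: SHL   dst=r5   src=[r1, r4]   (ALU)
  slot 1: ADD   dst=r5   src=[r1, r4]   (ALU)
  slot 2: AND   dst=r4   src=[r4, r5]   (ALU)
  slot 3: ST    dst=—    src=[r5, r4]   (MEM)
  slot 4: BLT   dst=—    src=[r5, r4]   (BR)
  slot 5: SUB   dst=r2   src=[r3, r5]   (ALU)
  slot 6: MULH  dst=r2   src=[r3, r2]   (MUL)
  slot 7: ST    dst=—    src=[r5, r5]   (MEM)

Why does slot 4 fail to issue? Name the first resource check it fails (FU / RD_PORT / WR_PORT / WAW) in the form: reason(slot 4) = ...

[0] ALU needs rd=2 wr=1: ok; after: ALU=1 MUL=2 MEM=1 BR=1, R=3, W=2
[1] ALU needs rd=2 wr=1: WAW; after: ALU=1 MUL=2 MEM=1 BR=1, R=3, W=2
[2] ALU needs rd=2 wr=1: ok; after: ALU=0 MUL=2 MEM=1 BR=1, R=1, W=1
[3] MEM needs rd=2 wr=0: RD_PORT; after: ALU=0 MUL=2 MEM=1 BR=1, R=1, W=1
[4] BR needs rd=2 wr=0: RD_PORT; after: ALU=0 MUL=2 MEM=1 BR=1, R=1, W=1
[5] ALU needs rd=2 wr=1: FU; after: ALU=0 MUL=2 MEM=1 BR=1, R=1, W=1
[6] MUL needs rd=2 wr=1: RD_PORT; after: ALU=0 MUL=2 MEM=1 BR=1, R=1, W=1
[7] MEM needs rd=1 wr=0: ok; after: ALU=0 MUL=2 MEM=0 BR=1, R=0, W=1

reason(slot 4) = RD_PORT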